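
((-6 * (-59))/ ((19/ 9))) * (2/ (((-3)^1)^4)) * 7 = 1652/ 57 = 28.98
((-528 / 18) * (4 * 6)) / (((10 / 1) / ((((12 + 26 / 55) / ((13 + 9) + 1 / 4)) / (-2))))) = 43904 / 2225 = 19.73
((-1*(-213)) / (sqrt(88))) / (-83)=-213*sqrt(22) / 3652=-0.27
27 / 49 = 0.55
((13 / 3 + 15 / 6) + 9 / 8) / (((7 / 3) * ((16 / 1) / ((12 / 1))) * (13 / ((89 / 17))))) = 50997 / 49504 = 1.03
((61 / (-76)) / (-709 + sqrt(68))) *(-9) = -389241 / 38198588-549 *sqrt(17) / 19099294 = -0.01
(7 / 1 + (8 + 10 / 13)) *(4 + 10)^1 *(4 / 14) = 820 / 13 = 63.08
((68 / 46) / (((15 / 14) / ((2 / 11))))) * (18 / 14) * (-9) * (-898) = 3297456 / 1265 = 2606.68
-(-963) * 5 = 4815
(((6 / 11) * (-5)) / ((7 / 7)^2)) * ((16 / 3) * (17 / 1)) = -2720 / 11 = -247.27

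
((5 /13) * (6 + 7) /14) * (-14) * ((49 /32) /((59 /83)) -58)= 527185 /1888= 279.23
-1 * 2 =-2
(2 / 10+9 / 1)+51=301 / 5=60.20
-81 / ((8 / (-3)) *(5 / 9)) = 2187 / 40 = 54.68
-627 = -627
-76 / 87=-0.87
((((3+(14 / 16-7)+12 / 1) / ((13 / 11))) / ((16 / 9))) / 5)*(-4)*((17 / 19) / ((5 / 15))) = -358479 / 39520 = -9.07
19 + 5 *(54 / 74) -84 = -2270 / 37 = -61.35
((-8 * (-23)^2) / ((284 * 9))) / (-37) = 1058 / 23643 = 0.04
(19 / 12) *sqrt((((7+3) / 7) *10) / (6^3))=95 *sqrt(42) / 1512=0.41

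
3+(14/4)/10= 67/20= 3.35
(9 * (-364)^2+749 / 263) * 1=313618781 / 263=1192466.85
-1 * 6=-6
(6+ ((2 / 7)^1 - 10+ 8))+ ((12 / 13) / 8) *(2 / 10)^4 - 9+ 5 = 32521 / 113750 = 0.29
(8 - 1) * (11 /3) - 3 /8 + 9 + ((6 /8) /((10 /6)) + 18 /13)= 56357 /1560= 36.13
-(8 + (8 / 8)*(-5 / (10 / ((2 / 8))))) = -63 / 8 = -7.88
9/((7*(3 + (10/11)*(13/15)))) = 297/875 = 0.34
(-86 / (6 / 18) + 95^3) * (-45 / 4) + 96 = -38569881 / 4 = -9642470.25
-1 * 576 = -576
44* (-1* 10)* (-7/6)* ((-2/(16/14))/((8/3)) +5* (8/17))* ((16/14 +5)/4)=2182895/1632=1337.56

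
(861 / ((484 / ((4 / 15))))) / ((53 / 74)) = 21238 / 32065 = 0.66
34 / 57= 0.60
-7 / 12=-0.58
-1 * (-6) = 6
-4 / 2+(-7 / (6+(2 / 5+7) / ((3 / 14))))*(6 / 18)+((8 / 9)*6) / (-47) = -186119 / 85728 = -2.17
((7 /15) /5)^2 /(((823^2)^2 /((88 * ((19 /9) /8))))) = 10241 /23225462820950625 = 0.00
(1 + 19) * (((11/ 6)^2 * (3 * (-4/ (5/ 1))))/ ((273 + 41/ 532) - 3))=-257488/ 431043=-0.60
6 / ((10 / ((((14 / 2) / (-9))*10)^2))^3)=235298000 / 177147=1328.26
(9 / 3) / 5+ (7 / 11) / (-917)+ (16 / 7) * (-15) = -33.69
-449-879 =-1328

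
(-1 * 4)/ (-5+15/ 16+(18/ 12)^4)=-4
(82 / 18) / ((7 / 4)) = 164 / 63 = 2.60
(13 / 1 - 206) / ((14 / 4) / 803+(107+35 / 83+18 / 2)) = -25726514 / 15519359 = -1.66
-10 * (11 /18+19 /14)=-1240 /63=-19.68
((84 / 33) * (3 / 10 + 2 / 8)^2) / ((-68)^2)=77 / 462400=0.00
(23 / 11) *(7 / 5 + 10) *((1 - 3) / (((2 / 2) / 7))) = -18354 / 55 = -333.71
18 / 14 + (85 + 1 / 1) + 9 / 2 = 1285 / 14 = 91.79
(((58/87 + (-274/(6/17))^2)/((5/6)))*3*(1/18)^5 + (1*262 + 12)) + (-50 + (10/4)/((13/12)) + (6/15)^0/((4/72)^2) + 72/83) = 2815253017073/5097109680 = 552.32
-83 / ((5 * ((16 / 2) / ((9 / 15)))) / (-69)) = 17181 / 200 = 85.90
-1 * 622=-622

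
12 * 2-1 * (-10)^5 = 100024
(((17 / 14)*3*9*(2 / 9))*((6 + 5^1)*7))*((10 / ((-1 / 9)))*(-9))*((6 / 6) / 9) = 50490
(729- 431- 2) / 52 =74 / 13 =5.69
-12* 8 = -96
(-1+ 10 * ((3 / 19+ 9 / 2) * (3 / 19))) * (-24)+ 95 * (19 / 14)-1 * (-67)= 219439 / 5054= 43.42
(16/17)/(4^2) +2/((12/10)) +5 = 343/51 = 6.73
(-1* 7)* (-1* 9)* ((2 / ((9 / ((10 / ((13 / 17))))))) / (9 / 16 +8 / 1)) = 38080 / 1781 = 21.38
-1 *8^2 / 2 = -32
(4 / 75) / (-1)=-4 / 75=-0.05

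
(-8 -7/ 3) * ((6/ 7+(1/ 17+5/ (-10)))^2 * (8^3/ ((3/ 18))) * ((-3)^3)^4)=-41335872120576/ 14161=-2918993864.88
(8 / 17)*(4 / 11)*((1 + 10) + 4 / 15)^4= 26103383072 / 9466875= 2757.34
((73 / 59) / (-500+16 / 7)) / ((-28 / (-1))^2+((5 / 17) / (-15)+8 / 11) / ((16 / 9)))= -0.00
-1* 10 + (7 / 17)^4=-832809 / 83521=-9.97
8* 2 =16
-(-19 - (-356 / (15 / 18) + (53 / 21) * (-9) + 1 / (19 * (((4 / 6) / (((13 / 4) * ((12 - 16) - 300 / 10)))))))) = -1169437 / 2660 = -439.64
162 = 162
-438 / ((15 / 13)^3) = -320762 / 1125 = -285.12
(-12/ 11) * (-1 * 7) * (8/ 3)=224/ 11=20.36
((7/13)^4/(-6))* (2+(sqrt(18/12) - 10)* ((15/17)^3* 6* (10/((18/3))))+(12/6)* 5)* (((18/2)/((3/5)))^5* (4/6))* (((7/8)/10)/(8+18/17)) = 705358276875/181590838 - 683722265625* sqrt(6)/2905453408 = 3307.90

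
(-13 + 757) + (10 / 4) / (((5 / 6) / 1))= 747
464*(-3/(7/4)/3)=-1856/7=-265.14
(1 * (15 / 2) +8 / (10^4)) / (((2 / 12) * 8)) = 3516 / 625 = 5.63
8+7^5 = 16815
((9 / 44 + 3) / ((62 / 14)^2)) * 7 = 48363 / 42284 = 1.14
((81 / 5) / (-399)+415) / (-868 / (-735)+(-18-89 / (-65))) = -10761972 / 400691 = -26.86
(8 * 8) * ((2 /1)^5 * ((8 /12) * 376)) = 1540096 /3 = 513365.33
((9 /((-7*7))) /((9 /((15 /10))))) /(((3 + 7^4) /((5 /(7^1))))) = -15 /1649144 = -0.00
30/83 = 0.36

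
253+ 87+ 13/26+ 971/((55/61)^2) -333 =7271557/6050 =1201.91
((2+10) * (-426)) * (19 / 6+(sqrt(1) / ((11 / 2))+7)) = -581916 / 11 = -52901.45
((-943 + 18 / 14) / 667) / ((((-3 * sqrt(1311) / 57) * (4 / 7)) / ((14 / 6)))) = 11536 * sqrt(1311) / 138069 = 3.03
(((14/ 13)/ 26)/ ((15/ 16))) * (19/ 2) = 1064/ 2535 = 0.42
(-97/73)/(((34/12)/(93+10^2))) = -112326/1241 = -90.51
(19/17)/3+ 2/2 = 70/51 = 1.37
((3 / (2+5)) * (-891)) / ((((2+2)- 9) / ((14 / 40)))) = 2673 / 100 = 26.73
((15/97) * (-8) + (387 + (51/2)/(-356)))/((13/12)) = 356.02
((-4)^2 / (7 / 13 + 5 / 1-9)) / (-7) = 208 / 315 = 0.66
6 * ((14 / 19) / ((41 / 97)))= 10.46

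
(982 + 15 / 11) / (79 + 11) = 10.93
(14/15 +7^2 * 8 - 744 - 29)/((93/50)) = -57010/279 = -204.34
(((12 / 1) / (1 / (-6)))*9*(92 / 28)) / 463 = -14904 / 3241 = -4.60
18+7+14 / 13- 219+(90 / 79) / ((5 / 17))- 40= -235234 / 1027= -229.05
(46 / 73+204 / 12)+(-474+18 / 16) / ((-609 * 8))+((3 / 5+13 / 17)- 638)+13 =-48845499399 / 80615360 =-605.91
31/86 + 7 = 633/86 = 7.36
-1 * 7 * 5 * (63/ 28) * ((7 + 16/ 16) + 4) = -945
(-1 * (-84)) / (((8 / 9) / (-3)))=-567 / 2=-283.50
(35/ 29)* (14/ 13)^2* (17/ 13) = 116620/ 63713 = 1.83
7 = 7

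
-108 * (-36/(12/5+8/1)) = 4860/13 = 373.85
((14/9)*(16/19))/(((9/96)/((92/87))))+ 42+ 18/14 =58.06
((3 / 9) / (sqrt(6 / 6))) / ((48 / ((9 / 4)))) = 1 / 64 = 0.02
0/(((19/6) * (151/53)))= 0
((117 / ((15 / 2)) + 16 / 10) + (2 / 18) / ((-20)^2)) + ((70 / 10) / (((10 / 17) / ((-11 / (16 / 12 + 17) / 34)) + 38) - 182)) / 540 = 588247 / 34200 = 17.20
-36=-36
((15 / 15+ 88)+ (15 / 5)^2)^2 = 9604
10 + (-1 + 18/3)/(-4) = 35/4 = 8.75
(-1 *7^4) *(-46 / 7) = 15778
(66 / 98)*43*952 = 192984 / 7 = 27569.14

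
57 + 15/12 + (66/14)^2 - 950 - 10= -172387/196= -879.53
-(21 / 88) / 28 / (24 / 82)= -41 / 1408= -0.03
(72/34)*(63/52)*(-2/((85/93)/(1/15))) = -35154/93925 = -0.37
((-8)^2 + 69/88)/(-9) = -5701/792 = -7.20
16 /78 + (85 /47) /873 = 110521 /533403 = 0.21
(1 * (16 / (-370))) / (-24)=1 / 555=0.00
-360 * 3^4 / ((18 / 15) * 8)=-6075 / 2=-3037.50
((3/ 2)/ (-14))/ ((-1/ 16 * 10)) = 6/ 35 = 0.17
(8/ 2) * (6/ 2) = 12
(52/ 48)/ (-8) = -13/ 96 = -0.14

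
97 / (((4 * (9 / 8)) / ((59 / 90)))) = 5723 / 405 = 14.13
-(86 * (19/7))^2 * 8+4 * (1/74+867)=-784019394/1813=-432443.13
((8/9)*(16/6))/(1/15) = 320/9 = 35.56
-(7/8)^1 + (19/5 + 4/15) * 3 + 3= 573/40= 14.32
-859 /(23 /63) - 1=-54140 /23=-2353.91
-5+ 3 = -2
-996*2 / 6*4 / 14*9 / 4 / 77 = -1494 / 539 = -2.77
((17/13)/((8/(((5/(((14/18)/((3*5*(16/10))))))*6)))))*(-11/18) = -8415/91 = -92.47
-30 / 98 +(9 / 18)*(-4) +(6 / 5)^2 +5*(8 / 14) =2439 / 1225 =1.99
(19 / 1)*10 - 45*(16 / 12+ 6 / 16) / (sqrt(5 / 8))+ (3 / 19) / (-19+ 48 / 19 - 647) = 798379 / 4202 - 123*sqrt(10) / 4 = 92.76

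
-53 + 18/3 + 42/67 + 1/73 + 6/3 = -216962/4891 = -44.36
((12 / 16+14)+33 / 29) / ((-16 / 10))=-9215 / 928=-9.93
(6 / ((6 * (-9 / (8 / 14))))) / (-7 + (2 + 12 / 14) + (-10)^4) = -4 / 629739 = -0.00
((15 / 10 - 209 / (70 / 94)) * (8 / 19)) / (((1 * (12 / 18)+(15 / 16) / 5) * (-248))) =0.55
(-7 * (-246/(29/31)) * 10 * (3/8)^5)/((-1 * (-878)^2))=-32429565/183137370112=-0.00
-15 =-15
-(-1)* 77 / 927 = 77 / 927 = 0.08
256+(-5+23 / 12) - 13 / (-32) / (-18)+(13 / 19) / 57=52588283 / 207936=252.91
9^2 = 81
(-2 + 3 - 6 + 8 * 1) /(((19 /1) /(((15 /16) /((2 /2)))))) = 45 /304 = 0.15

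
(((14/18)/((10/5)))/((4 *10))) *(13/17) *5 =91/2448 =0.04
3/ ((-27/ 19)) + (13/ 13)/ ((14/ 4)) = -115/ 63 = -1.83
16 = 16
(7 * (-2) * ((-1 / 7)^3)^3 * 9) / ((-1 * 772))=-9 / 2225213186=-0.00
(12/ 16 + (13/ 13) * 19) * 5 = 395/ 4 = 98.75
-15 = -15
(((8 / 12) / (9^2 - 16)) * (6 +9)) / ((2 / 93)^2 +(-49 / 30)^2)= 1729800 / 30000893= 0.06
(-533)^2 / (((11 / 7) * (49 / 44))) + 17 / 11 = 12500035 / 77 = 162338.12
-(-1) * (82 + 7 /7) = 83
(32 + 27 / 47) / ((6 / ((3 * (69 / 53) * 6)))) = 316917 / 2491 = 127.22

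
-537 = -537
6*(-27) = -162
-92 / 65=-1.42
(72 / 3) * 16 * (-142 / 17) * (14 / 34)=-381696 / 289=-1320.75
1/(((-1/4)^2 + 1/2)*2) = 8/9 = 0.89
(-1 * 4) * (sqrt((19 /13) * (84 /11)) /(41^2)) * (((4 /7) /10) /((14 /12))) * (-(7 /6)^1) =16 * sqrt(57057) /8413405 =0.00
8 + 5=13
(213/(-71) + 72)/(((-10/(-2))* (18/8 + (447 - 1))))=276/8965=0.03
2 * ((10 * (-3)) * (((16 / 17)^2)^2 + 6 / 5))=-9945672 / 83521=-119.08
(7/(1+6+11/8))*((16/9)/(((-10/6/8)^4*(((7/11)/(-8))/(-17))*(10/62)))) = 218829422592/209375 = 1045155.45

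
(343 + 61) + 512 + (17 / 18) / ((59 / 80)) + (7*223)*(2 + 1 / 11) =24422329 / 5841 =4181.19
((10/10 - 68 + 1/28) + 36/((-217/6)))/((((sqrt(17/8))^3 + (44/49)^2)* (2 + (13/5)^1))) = 8356592527360/6275218086931 - 5505730843060* sqrt(34)/6275218086931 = -3.78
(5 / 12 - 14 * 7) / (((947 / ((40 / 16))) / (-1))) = 5855 / 22728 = 0.26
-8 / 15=-0.53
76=76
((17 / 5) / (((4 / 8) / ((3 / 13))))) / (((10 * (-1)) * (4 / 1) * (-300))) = 0.00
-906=-906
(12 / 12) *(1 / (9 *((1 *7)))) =1 / 63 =0.02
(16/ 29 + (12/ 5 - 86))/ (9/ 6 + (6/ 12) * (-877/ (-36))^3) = -1123663104/ 97826584645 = -0.01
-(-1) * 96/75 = 32/25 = 1.28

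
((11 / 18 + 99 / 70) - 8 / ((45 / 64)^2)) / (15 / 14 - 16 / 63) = -401332 / 23175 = -17.32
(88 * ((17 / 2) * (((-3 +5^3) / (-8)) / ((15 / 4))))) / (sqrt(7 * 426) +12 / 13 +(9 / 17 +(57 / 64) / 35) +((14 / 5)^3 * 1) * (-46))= 127065995929600000 * sqrt(2982) / 42345293986474622097 +128122430864263763200 / 42345293986474622097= 3.19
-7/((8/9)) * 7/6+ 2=-7.19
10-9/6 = 17/2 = 8.50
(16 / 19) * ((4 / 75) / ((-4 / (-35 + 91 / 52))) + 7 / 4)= 2632 / 1425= 1.85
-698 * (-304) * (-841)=-178453472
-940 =-940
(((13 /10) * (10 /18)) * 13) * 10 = 845 /9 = 93.89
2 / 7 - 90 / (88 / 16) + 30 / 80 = -9673 / 616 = -15.70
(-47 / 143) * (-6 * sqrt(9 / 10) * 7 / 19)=2961 * sqrt(10) / 13585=0.69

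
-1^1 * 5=-5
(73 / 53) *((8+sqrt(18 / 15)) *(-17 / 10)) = -4964 / 265 - 1241 *sqrt(30) / 2650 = -21.30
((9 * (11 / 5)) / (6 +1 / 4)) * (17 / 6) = 1122 / 125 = 8.98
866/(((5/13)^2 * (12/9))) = 219531/50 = 4390.62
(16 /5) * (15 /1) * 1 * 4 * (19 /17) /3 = 1216 /17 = 71.53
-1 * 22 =-22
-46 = -46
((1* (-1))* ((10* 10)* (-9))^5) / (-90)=-6561000000000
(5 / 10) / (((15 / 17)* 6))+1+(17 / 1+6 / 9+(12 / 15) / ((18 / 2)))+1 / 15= 227 / 12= 18.92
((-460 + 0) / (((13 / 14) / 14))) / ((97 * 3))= -90160 / 3783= -23.83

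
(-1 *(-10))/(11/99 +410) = 90/3691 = 0.02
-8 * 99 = -792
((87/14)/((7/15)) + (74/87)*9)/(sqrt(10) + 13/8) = -1033084/223097 + 635744*sqrt(10)/223097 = 4.38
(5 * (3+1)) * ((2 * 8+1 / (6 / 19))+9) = 1690 / 3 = 563.33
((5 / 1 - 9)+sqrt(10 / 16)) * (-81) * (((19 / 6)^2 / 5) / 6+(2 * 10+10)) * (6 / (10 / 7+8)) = 687981 / 110 - 687981 * sqrt(10) / 1760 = 5018.24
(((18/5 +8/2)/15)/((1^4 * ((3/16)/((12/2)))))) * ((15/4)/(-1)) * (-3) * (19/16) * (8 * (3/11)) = 25992/55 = 472.58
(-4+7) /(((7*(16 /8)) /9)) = 27 /14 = 1.93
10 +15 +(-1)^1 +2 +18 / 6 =29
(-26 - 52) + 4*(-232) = -1006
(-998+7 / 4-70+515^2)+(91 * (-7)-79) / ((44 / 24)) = 11605801 / 44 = 263768.20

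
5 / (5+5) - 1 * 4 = -7 / 2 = -3.50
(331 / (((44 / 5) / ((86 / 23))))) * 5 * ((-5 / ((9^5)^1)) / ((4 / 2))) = -1779125 / 59757588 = -0.03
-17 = -17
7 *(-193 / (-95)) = 1351 / 95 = 14.22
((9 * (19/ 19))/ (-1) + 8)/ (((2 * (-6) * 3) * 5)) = 1/ 180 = 0.01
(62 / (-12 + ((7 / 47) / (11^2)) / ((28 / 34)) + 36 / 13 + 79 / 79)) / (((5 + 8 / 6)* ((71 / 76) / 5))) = -183348880 / 28797529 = -6.37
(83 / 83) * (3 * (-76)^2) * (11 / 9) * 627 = 13279024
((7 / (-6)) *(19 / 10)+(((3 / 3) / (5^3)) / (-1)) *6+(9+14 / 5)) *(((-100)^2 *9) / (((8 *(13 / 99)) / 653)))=13869690615 / 26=533449639.04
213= 213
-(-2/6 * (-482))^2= -232324/9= -25813.78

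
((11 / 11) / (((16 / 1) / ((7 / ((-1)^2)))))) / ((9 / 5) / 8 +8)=0.05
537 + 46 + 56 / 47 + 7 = 591.19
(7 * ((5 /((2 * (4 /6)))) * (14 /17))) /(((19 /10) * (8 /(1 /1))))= 3675 /2584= 1.42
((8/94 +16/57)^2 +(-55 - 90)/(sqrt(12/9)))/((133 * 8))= 17150/136363779 - 145 * sqrt(3)/2128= -0.12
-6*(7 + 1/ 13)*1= -552/ 13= -42.46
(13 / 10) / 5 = 13 / 50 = 0.26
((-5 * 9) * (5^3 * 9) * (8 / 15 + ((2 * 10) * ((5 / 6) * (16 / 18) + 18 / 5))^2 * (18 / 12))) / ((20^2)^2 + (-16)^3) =-7401125 / 2016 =-3671.19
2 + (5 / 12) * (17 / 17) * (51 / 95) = 169 / 76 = 2.22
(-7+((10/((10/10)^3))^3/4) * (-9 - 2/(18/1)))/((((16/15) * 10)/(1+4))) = -102815/96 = -1070.99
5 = 5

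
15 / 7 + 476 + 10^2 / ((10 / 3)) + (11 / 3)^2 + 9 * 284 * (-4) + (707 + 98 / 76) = -21531931 / 2394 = -8994.12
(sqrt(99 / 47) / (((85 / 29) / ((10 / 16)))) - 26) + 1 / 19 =-493 / 19 + 87*sqrt(517) / 6392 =-25.64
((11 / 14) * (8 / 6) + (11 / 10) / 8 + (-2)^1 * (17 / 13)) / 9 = -31237 / 196560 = -0.16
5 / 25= 0.20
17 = 17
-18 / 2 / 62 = -9 / 62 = -0.15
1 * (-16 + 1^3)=-15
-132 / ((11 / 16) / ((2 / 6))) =-64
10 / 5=2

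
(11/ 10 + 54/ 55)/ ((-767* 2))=-229/ 168740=-0.00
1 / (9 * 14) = 1 / 126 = 0.01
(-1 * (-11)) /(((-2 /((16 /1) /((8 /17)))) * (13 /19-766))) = 3553 /14541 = 0.24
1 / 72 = 0.01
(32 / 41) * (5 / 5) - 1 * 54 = -2182 / 41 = -53.22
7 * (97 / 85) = 7.99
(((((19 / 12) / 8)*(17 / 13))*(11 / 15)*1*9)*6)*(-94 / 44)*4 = -45543 / 520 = -87.58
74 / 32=37 / 16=2.31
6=6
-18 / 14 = -9 / 7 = -1.29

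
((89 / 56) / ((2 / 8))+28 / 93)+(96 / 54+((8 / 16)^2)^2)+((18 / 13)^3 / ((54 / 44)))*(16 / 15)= 3709136897 / 343259280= 10.81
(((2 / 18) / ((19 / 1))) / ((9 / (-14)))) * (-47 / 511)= 94 / 112347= 0.00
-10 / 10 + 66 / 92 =-13 / 46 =-0.28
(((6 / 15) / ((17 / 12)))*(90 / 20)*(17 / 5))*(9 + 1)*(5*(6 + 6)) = 2592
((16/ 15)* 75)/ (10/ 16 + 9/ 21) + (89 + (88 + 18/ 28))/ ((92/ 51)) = 174.41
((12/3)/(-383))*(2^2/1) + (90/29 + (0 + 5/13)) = 497613/144391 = 3.45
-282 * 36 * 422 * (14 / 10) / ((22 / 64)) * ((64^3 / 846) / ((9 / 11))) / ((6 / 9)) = -9911979212.80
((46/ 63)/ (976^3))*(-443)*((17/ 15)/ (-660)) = 173213/ 289931365785600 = 0.00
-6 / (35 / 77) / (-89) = 66 / 445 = 0.15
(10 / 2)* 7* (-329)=-11515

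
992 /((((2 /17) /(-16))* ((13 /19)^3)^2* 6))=-3173526948736 /14480427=-219159.76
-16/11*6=-96/11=-8.73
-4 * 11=-44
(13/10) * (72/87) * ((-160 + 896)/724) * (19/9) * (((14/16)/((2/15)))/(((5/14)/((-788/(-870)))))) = 438709544/11416575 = 38.43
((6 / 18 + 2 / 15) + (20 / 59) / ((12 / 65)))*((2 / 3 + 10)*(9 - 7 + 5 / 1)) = 456512 / 2655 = 171.94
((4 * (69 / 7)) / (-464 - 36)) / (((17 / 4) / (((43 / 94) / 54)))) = -989 / 6292125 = -0.00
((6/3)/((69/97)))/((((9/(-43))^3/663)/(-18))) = 6817566236/1863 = 3659455.84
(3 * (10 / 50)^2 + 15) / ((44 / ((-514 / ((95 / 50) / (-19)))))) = 97146 / 55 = 1766.29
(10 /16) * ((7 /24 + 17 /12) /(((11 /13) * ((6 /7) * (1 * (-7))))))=-2665 /12672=-0.21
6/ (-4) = -3/ 2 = -1.50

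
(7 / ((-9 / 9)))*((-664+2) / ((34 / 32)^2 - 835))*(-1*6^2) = 4745216 / 23719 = 200.06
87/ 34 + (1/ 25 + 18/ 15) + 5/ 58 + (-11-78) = -1049042/ 12325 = -85.11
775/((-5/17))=-2635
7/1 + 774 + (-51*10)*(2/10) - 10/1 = 669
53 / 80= 0.66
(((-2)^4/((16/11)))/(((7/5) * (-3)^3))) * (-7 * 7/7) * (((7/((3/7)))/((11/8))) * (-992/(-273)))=277760/3159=87.93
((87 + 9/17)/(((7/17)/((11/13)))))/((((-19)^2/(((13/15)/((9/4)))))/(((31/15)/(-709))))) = -676544/1209359025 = -0.00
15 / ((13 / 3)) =45 / 13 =3.46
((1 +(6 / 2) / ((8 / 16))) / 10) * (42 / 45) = 49 / 75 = 0.65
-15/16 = -0.94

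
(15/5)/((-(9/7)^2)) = -49/27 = -1.81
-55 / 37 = -1.49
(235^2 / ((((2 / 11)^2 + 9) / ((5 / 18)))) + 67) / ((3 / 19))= 659856377 / 59022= 11179.84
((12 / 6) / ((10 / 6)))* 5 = 6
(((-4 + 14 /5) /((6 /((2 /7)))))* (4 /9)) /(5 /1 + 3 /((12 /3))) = -32 /7245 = -0.00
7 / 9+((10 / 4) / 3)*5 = 89 / 18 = 4.94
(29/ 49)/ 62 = 0.01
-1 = -1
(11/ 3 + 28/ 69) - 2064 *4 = -569383/ 69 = -8251.93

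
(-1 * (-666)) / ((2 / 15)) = 4995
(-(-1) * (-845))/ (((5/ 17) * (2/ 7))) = -20111/ 2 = -10055.50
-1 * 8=-8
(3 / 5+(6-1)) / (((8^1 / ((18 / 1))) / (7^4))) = 151263 / 5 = 30252.60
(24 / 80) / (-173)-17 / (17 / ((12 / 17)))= -20811 / 29410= -0.71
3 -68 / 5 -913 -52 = -4878 / 5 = -975.60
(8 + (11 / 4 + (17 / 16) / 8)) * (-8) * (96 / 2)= -4179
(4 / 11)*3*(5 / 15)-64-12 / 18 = -2122 / 33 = -64.30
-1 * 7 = -7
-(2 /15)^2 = -4 /225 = -0.02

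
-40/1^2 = -40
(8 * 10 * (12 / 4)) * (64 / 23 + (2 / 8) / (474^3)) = 136315422835 / 204118146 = 667.83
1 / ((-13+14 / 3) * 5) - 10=-1253 / 125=-10.02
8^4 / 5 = 4096 / 5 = 819.20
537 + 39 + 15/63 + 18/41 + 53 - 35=512017/861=594.68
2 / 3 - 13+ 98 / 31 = -853 / 93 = -9.17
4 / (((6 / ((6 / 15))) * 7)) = 4 / 105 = 0.04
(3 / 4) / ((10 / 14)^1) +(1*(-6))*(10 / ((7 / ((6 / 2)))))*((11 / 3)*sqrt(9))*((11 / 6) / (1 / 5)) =-2591.81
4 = 4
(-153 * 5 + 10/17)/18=-12995/306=-42.47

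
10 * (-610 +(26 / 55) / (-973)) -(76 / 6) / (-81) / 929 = -14738649192230 / 2416170141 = -6100.00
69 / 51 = 23 / 17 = 1.35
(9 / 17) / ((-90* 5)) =-1 / 850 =-0.00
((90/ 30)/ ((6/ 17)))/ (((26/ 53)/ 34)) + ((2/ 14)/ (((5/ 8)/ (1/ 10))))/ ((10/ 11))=13402947/ 22750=589.14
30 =30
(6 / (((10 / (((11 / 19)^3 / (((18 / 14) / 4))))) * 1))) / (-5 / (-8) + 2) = 42592 / 308655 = 0.14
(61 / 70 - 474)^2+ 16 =1096946561 / 4900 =223866.65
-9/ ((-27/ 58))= 58/ 3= 19.33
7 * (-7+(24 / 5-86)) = -3087 / 5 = -617.40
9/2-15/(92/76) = -7.89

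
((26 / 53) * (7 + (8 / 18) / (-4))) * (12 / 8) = 5.07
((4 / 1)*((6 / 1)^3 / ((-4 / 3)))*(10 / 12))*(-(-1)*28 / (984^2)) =-105 / 6724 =-0.02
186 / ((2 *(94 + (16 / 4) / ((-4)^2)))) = 372 / 377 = 0.99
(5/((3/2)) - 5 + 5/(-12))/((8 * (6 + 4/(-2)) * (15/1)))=-5/1152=-0.00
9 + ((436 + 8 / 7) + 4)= 3151 / 7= 450.14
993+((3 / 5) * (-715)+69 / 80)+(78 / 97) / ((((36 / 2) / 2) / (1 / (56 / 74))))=92069233 / 162960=564.98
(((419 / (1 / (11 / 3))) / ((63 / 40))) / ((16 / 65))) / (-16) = -1497925 / 6048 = -247.67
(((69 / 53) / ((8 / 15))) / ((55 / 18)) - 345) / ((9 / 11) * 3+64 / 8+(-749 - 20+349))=802677 / 955060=0.84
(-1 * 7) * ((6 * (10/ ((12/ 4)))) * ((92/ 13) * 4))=-51520/ 13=-3963.08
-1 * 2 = -2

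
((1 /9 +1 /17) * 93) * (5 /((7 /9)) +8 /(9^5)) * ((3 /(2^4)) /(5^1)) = 1070876183 /281073240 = 3.81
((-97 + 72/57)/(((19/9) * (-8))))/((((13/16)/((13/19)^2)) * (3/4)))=567528/130321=4.35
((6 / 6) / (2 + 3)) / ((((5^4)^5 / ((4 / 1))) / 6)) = 24 / 476837158203125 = 0.00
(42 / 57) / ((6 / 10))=70 / 57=1.23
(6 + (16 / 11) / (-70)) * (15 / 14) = 6.41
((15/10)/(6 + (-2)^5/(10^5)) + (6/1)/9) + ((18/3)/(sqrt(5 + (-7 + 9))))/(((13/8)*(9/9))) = 103121/112494 + 48*sqrt(7)/91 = 2.31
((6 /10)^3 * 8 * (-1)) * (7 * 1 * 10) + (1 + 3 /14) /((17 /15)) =-41961 /350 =-119.89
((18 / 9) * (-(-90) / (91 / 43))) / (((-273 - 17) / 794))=-614556 / 2639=-232.87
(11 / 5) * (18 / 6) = 33 / 5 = 6.60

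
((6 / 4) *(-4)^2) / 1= 24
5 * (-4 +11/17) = -285/17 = -16.76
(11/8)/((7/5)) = 55/56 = 0.98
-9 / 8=-1.12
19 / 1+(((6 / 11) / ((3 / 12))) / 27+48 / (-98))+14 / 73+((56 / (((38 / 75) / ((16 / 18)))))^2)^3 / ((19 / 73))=88585501362313522752936158921 / 25639783888221657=3455001873202.52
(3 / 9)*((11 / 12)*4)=11 / 9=1.22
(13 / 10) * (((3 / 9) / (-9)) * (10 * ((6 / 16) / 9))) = -0.02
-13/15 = -0.87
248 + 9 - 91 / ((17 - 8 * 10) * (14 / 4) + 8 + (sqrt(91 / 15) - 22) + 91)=257.65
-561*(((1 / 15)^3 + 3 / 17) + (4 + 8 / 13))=-39317806 / 14625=-2688.40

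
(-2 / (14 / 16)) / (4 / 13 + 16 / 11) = -572 / 441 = -1.30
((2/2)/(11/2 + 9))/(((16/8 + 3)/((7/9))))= 14/1305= 0.01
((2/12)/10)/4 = 1/240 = 0.00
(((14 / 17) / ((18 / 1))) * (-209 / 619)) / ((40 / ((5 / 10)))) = -1463 / 7576560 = -0.00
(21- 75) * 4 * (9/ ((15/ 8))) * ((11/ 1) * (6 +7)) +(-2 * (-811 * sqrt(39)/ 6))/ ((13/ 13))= -741312/ 5 +811 * sqrt(39)/ 3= -146574.17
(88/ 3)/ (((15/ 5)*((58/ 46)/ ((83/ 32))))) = 20999/ 1044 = 20.11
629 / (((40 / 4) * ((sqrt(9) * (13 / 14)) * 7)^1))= 629 / 195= 3.23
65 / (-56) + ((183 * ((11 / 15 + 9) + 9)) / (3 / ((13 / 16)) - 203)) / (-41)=-22046427 / 29744680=-0.74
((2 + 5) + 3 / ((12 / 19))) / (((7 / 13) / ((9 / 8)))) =5499 / 224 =24.55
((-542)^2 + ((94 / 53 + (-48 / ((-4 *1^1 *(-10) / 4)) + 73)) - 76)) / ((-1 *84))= -25948621 / 7420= -3497.12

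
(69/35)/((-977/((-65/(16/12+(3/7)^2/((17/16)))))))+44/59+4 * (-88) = -76192124361/216968252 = -351.17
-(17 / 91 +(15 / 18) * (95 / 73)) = -1.27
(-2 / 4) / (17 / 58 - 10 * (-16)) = -29 / 9297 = -0.00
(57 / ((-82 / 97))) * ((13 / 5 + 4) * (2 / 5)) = -178.01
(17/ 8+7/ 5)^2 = 19881/ 1600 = 12.43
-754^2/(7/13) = -7390708/7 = -1055815.43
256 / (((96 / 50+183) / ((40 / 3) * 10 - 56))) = 1484800 / 13869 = 107.06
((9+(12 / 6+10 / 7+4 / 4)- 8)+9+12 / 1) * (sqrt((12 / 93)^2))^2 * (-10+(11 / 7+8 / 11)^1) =-3.39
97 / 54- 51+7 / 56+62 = 2791 / 216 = 12.92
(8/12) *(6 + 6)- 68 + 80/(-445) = -60.18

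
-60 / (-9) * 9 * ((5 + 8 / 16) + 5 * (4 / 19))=7470 / 19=393.16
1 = 1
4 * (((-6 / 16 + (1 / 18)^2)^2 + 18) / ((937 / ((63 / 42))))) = 7616353 / 65575008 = 0.12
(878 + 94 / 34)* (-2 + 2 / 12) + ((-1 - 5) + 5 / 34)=-27550 / 17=-1620.59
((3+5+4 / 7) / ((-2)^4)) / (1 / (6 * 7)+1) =45 / 86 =0.52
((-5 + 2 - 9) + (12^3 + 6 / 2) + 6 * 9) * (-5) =-8865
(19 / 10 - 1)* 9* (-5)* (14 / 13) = -567 / 13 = -43.62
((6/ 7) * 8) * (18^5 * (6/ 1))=544195584/ 7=77742226.29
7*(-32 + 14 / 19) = -4158 / 19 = -218.84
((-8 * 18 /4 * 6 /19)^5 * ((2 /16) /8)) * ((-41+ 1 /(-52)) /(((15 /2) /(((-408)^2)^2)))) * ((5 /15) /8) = 18735980946648.09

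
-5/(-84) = 5/84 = 0.06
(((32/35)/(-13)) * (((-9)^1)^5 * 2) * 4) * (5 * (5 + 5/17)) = 1360488960/1547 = 879436.95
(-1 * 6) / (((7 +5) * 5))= -1 / 10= -0.10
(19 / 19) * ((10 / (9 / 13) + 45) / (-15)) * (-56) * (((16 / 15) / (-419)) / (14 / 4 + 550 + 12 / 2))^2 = 6135808 / 1335471121725075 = 0.00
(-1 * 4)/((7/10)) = -5.71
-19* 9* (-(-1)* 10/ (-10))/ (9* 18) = 19/ 18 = 1.06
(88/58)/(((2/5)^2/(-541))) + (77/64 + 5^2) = -9472967/1856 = -5103.97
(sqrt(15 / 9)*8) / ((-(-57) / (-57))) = -10.33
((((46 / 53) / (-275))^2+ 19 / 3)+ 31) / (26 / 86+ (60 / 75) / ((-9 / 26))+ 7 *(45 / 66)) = 6138396977784 / 454450904875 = 13.51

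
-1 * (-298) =298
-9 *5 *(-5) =225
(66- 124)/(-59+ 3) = 29/28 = 1.04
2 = 2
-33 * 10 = -330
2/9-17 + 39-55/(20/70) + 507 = 6061/18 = 336.72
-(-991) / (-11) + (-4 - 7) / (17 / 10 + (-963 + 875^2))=-7577818477 / 84113007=-90.09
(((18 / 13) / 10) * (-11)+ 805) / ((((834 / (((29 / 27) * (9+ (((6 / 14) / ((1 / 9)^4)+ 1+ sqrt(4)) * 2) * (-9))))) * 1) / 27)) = -89512413231 / 63245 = -1415327.90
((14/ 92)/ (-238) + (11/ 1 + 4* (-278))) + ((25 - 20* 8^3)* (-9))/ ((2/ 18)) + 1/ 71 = 91757213309/ 111044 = 826314.01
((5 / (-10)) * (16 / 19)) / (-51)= 8 / 969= 0.01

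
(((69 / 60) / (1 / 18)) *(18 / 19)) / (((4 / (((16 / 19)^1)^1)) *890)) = 3726 / 803225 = 0.00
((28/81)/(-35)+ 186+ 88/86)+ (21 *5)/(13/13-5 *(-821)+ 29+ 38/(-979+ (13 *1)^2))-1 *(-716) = 26336343986443/29164134240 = 903.04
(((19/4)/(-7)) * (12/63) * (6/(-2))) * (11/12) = 0.36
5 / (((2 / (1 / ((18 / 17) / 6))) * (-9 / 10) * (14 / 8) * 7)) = -1.28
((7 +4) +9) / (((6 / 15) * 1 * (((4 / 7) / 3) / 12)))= 3150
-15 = -15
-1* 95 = -95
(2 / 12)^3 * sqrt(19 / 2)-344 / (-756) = sqrt(38) / 432 + 86 / 189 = 0.47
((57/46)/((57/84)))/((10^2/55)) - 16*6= -21849/230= -95.00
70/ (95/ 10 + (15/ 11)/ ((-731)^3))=7.37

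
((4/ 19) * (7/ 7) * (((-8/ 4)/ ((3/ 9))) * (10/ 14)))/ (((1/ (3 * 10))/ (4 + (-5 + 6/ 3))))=-3600/ 133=-27.07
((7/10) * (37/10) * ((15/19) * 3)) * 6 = 6993/190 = 36.81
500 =500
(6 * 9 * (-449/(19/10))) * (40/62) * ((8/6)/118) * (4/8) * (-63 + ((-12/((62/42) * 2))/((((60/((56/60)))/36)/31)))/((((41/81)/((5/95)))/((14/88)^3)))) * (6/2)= 316905489429669/36031539599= 8795.22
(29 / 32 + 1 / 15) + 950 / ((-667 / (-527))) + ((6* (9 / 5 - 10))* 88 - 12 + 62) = -1129533247 / 320160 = -3528.03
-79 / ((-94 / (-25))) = -1975 / 94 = -21.01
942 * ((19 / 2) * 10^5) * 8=7159200000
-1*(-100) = 100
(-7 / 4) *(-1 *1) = 7 / 4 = 1.75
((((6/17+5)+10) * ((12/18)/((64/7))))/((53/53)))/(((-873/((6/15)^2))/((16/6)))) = -203/371025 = -0.00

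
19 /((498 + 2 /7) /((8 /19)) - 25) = 133 /8109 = 0.02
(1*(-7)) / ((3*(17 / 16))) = -112 / 51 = -2.20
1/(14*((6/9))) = 0.11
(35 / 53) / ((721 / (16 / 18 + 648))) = 29200 / 49131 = 0.59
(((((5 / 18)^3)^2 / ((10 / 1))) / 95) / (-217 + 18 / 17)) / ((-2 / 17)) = 180625 / 9489274447104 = 0.00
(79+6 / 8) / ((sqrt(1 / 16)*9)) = 319 / 9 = 35.44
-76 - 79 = -155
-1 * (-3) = 3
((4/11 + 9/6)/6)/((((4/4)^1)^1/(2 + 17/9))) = 1435/1188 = 1.21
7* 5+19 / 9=334 / 9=37.11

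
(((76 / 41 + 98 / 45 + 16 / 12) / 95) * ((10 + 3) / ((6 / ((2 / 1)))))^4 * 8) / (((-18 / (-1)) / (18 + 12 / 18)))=63324078272 / 383326425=165.20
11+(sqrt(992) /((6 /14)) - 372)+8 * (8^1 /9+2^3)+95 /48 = -41459 /144+28 * sqrt(62) /3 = -214.42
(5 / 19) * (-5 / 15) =-0.09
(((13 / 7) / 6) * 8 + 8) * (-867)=-63580 / 7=-9082.86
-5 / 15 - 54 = -163 / 3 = -54.33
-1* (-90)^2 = -8100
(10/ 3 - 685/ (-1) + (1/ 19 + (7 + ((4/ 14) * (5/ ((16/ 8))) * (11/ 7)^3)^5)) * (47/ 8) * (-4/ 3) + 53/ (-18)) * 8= -71101792003178353968464/ 13644477536891652171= -5211.03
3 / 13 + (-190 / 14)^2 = 117472 / 637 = 184.41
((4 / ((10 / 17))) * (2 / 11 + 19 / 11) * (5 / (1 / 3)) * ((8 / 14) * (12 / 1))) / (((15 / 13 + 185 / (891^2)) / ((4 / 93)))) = 49.76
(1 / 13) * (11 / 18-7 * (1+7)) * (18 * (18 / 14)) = -8973 / 91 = -98.60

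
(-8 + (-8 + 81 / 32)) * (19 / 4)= -8189 / 128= -63.98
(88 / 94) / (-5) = -44 / 235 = -0.19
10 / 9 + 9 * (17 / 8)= 1457 / 72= 20.24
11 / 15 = 0.73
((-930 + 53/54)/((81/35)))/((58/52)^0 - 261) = 1.54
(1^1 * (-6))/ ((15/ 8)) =-16/ 5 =-3.20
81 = 81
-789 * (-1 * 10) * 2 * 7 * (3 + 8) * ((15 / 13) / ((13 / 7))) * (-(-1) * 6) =765487800 / 169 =4529513.61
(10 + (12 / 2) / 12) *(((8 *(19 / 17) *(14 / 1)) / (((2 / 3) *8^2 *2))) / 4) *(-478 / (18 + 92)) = -2002581 / 119680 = -16.73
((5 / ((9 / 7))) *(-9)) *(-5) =175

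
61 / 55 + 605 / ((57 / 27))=300634 / 1045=287.69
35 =35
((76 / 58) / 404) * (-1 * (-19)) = 361 / 5858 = 0.06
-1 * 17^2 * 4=-1156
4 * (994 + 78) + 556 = 4844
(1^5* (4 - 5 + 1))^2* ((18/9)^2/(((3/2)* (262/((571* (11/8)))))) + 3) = 0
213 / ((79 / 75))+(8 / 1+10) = 17397 / 79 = 220.22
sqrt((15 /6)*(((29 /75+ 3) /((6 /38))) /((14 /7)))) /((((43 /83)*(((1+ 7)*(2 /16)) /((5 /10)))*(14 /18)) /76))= 4731*sqrt(24130) /1505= 488.31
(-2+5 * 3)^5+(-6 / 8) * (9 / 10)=14851693 / 40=371292.32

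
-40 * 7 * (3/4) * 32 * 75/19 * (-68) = 34272000/19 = 1803789.47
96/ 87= 32/ 29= 1.10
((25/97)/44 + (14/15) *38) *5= 2270951/12804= 177.36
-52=-52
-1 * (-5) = 5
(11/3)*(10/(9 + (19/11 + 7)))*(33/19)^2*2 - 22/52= 113157/9386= 12.06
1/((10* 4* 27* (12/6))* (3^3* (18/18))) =0.00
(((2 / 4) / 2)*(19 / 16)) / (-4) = -19 / 256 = -0.07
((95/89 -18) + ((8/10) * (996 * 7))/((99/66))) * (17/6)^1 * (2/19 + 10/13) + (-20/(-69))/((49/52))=3408357178916/371622615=9171.55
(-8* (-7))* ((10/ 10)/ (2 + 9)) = 56/ 11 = 5.09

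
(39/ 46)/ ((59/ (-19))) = -741/ 2714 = -0.27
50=50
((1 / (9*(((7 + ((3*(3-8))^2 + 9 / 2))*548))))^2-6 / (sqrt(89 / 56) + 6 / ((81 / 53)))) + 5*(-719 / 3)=-921382952267938924333 / 767795234076828540 + 8748*sqrt(1246) / 564335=-1199.49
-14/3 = -4.67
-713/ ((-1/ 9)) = 6417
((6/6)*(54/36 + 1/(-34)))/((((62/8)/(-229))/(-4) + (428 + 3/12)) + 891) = 91600/82173971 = 0.00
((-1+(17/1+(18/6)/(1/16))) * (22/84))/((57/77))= 3872/171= 22.64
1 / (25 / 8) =8 / 25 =0.32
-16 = -16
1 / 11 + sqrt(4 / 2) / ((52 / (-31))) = -0.75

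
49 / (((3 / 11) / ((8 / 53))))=4312 / 159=27.12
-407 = -407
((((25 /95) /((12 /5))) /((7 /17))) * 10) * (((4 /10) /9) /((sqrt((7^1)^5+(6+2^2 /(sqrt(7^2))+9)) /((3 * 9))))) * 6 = 1275 * sqrt(824306) /7830907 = 0.15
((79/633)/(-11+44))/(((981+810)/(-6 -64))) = -5530/37412199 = -0.00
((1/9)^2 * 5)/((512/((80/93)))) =25/241056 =0.00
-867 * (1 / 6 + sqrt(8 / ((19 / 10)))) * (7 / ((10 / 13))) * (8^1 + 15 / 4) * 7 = -25957113 * sqrt(95) / 190 - 8652371 / 80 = -1439726.44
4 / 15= 0.27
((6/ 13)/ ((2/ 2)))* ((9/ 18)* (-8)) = -24/ 13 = -1.85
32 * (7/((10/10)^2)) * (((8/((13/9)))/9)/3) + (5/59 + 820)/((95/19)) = 483131/2301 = 209.97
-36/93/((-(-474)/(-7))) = 14/2449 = 0.01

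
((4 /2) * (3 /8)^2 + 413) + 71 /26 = 173061 /416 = 416.01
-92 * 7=-644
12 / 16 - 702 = -2805 / 4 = -701.25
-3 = -3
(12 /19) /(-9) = -4 /57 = -0.07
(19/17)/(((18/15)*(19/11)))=0.54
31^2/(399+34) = 961/433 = 2.22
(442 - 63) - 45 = 334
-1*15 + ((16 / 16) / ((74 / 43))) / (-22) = -24463 / 1628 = -15.03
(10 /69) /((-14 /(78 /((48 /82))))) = -2665 /1932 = -1.38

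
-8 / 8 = -1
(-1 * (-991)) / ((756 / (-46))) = -22793 / 378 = -60.30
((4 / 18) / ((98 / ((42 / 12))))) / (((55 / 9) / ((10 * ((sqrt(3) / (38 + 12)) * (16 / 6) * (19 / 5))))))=76 * sqrt(3) / 28875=0.00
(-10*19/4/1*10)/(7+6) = -475/13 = -36.54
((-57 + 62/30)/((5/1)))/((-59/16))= 13184/4425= 2.98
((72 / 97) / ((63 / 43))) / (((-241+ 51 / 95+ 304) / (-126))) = -49020 / 48791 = -1.00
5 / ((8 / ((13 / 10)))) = 0.81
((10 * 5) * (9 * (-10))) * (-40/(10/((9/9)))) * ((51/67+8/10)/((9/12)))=2510400/67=37468.66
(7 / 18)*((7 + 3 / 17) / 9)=427 / 1377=0.31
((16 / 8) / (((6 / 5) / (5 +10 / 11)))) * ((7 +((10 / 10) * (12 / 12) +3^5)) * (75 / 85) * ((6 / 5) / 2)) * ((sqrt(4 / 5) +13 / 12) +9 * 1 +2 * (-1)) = 97890 * sqrt(5) / 187 +7912775 / 748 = 11749.10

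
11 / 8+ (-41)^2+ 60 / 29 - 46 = 1638.44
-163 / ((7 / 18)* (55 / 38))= -289.59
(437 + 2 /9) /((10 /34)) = 13379 /9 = 1486.56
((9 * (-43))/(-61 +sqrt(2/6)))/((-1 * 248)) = -70821/2768176 - 387 * sqrt(3)/2768176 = -0.03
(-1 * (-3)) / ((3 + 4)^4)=3 / 2401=0.00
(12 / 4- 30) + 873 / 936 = -2711 / 104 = -26.07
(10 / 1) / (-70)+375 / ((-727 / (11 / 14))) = -797 / 1454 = -0.55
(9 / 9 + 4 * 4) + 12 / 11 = 199 / 11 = 18.09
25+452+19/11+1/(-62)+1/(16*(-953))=2489090803/5199568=478.71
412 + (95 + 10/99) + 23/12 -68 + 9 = 178207/396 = 450.02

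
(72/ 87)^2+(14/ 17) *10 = 127532/ 14297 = 8.92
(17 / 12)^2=289 / 144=2.01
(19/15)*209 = 3971/15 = 264.73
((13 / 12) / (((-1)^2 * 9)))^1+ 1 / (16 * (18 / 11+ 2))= 2377 / 17280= 0.14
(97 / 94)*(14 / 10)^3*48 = 798504 / 5875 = 135.92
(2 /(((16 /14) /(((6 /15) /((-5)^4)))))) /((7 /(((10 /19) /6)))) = 1 /71250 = 0.00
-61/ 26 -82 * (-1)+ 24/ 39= 2087/ 26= 80.27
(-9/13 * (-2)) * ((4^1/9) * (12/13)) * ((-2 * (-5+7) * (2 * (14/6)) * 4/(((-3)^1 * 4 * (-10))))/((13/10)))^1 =-1792/6591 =-0.27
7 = 7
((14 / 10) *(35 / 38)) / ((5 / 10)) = 49 / 19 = 2.58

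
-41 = -41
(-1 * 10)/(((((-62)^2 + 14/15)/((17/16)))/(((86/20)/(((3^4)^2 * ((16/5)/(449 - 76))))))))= -6816575/32290057728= -0.00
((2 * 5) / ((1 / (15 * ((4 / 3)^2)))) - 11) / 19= 767 / 57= 13.46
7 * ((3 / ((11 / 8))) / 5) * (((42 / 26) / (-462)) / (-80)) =21 / 157300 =0.00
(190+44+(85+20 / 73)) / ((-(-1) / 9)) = 209763 / 73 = 2873.47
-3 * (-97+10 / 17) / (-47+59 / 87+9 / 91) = -38927889 / 6221099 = -6.26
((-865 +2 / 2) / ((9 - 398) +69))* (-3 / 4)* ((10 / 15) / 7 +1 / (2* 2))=-783 / 1120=-0.70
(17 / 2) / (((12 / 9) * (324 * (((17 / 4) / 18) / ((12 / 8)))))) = 1 / 8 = 0.12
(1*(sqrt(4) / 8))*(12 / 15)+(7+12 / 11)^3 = 3526176 / 6655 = 529.85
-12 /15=-4 /5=-0.80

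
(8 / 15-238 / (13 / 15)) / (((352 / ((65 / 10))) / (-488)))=1630103 / 660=2469.85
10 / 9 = 1.11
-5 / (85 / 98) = -98 / 17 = -5.76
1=1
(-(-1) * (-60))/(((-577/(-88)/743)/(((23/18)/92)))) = -163460/1731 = -94.43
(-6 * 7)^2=1764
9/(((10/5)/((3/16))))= 27/32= 0.84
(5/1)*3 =15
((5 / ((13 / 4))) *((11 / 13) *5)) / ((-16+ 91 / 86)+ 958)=8600 / 1246037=0.01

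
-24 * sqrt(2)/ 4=-6 * sqrt(2)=-8.49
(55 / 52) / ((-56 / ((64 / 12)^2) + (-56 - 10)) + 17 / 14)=-3080 / 194389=-0.02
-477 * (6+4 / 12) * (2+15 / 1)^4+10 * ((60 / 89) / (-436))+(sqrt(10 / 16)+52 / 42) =-51402259288385 / 203721+sqrt(10) / 4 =-252316938.99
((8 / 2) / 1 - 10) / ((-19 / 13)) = 78 / 19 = 4.11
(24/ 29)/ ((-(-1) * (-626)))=-12/ 9077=-0.00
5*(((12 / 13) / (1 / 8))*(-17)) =-627.69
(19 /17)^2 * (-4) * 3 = -4332 /289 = -14.99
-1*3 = -3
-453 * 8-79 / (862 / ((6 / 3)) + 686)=-4048087 / 1117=-3624.07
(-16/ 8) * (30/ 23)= -60/ 23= -2.61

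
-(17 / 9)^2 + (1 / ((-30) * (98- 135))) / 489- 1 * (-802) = 3900428639 / 4885110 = 798.43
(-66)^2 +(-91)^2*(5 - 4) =12637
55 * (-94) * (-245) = 1266650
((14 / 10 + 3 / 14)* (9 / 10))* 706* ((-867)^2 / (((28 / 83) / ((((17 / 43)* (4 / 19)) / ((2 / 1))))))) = 380768371894179 / 4003300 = 95113624.23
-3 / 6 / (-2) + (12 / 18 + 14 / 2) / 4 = 13 / 6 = 2.17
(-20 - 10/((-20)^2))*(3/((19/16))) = -50.59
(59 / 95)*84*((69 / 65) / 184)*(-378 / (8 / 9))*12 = -18967851 / 12350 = -1535.86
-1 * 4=-4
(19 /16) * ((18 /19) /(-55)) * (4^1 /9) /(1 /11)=-1 /10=-0.10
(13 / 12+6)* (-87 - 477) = -3995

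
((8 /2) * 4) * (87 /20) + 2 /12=2093 /30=69.77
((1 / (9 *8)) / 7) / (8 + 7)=1 / 7560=0.00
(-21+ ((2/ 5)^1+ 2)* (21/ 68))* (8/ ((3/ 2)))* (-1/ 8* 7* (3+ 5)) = 64288/ 85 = 756.33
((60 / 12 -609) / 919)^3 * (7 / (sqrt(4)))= -771221024 / 776151559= -0.99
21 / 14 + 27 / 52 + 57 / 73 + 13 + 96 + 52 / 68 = 7264029 / 64532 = 112.56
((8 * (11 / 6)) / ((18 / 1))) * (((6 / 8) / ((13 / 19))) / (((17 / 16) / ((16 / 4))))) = 6688 / 1989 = 3.36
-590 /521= -1.13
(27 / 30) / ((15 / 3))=9 / 50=0.18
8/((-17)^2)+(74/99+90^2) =231771278/28611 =8100.78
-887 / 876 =-1.01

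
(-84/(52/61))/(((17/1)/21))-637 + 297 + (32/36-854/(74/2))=-35612843/73593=-483.92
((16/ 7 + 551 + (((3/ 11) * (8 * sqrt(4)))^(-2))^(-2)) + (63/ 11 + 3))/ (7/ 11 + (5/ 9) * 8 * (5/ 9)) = 7675392897/ 25780139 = 297.73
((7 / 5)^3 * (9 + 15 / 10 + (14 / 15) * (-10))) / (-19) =-2401 / 14250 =-0.17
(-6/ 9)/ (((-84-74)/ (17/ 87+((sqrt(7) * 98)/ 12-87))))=-7552/ 20619+49 * sqrt(7)/ 1422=-0.28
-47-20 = -67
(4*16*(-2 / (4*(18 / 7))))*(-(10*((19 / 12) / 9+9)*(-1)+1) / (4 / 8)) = -548912 / 243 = -2258.90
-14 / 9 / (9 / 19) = -266 / 81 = -3.28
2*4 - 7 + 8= 9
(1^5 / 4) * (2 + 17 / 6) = 29 / 24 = 1.21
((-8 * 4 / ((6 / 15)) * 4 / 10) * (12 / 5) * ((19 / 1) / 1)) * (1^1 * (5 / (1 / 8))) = -58368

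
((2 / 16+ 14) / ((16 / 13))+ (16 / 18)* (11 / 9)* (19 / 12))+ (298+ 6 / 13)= 126019643 / 404352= 311.66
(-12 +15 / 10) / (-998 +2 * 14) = 21 / 1940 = 0.01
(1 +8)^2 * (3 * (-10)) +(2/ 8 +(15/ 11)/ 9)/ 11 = -3528307/ 1452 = -2429.96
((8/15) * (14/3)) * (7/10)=392/225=1.74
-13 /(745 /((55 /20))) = -143 /2980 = -0.05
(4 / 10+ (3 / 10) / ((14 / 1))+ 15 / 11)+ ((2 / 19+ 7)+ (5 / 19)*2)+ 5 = 14.42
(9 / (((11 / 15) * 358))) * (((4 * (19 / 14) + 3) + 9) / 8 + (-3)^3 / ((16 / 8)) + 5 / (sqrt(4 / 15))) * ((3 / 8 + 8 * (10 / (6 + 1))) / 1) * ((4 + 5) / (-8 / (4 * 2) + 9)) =-254587455 / 49398272 + 4015575 * sqrt(15) / 3528448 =-0.75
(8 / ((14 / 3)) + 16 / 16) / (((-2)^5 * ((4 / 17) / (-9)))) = 2907 / 896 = 3.24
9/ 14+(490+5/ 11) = 75629/ 154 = 491.10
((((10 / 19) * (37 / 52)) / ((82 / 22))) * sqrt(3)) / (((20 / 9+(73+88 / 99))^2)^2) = 2670327 * sqrt(3) / 891873145211750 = 0.00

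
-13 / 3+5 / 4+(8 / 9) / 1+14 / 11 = -365 / 396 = -0.92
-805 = -805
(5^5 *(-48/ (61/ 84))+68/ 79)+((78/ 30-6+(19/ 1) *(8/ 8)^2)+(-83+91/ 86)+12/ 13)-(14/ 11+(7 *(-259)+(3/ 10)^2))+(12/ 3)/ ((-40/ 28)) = -606902806323049/ 2963203100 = -204813.10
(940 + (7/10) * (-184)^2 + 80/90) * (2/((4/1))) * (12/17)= 2217608/255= 8696.50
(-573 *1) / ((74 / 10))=-2865 / 37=-77.43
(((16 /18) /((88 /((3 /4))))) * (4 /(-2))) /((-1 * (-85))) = -1 /5610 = -0.00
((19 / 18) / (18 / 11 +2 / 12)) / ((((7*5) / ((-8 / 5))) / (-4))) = 6688 / 62475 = 0.11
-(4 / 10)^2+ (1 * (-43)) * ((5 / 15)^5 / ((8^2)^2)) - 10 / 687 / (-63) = -6374550361 / 39887769600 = -0.16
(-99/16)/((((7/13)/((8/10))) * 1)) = -1287/140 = -9.19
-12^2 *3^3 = -3888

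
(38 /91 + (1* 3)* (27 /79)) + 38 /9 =366539 /64701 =5.67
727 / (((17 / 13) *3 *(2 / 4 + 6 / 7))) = 132314 / 969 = 136.55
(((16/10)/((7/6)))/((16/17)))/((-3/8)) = -136/35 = -3.89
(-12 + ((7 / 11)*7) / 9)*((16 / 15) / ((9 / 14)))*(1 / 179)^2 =-255136 / 428227965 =-0.00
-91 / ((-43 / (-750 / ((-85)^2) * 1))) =-2730 / 12427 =-0.22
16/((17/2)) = 32/17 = 1.88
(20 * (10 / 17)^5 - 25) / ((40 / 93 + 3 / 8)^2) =-18541477108800 / 509446111457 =-36.40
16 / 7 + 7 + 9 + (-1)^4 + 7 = 184 / 7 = 26.29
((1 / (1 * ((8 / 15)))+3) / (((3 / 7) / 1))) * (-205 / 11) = -18655 / 88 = -211.99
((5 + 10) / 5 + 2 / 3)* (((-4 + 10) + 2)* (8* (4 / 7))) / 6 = 1408 / 63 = 22.35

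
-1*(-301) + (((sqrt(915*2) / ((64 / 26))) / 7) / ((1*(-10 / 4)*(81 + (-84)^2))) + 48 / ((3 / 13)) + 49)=558- sqrt(1830) / 307440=558.00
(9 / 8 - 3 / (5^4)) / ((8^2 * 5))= 5601 / 1600000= 0.00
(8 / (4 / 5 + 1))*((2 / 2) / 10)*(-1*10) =-40 / 9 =-4.44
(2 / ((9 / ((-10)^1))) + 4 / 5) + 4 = 116 / 45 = 2.58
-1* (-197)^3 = 7645373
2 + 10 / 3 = 16 / 3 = 5.33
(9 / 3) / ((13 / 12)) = 36 / 13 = 2.77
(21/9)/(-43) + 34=4379/129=33.95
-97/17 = -5.71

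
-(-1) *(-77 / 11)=-7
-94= -94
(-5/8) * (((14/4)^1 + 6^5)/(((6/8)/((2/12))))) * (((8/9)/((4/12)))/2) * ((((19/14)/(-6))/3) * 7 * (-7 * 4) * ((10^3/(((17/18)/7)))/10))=-7242714500/459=-15779334.42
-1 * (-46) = 46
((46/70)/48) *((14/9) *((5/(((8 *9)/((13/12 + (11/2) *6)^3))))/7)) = 1573612367/188116992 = 8.37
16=16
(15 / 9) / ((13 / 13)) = 5 / 3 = 1.67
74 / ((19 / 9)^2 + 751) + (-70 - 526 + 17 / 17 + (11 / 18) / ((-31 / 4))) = -5078925929 / 8536284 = -594.98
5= 5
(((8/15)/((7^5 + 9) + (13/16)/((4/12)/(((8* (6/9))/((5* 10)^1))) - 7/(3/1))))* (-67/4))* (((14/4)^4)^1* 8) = -6112946/9585705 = -0.64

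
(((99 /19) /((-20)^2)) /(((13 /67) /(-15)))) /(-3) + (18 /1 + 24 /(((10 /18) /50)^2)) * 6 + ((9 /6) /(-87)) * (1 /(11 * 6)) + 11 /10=22059066706753 /18910320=1166509.44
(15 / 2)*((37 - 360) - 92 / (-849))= -1370675 / 566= -2421.69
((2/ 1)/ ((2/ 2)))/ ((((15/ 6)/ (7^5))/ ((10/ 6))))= 67228/ 3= 22409.33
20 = 20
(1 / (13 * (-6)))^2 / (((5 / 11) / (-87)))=-319 / 10140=-0.03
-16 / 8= -2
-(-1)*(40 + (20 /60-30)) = 31 /3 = 10.33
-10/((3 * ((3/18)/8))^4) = -655360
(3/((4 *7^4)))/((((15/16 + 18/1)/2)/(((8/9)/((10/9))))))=32/1212505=0.00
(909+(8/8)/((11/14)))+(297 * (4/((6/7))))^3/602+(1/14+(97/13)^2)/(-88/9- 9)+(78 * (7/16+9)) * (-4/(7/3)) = 418206680141948/94565471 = 4422403.61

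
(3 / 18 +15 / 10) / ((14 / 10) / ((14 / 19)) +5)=50 / 207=0.24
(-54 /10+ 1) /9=-22 /45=-0.49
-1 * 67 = -67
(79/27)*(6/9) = 158/81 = 1.95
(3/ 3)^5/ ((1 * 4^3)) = 1/ 64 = 0.02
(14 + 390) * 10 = 4040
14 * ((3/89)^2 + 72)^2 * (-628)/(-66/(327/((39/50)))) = 2597596304128295400/8972140463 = 289518015.78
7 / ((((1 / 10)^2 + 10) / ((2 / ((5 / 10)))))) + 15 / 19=3.59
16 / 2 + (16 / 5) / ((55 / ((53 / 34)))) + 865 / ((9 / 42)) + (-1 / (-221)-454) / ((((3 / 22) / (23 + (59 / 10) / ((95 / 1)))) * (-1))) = 80825.43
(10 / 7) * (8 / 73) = 80 / 511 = 0.16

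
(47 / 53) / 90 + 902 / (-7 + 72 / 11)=-9465541 / 4770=-1984.39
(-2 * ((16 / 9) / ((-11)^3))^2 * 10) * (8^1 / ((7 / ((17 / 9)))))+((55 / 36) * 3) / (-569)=-167323213675 / 20575667682108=-0.01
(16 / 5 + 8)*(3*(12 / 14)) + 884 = 4564 / 5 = 912.80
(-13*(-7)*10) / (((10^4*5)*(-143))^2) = 7 / 393250000000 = 0.00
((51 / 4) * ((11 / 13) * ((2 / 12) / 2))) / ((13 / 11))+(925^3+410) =2140090360697 / 2704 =791453535.76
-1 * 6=-6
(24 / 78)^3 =0.03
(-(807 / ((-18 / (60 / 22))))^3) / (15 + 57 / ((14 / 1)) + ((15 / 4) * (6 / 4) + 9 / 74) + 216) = 201658529240 / 26565429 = 7591.01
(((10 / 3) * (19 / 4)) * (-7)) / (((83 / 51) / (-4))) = 22610 / 83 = 272.41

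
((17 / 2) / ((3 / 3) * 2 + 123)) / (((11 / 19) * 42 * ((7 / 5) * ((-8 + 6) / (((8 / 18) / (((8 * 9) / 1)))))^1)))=-323 / 52390800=-0.00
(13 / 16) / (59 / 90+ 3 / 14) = 4095 / 4384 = 0.93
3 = 3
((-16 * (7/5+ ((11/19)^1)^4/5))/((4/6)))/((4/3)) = -16683984/651605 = -25.60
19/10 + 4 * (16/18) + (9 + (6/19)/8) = 49573/3420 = 14.50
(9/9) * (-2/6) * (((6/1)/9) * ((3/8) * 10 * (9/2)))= -3.75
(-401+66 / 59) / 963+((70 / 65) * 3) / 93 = -8712541 / 22897251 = -0.38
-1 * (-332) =332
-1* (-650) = 650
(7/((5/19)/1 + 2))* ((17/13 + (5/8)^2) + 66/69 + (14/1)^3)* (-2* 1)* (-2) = 6990478271/205712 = 33981.87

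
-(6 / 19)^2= -36 / 361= -0.10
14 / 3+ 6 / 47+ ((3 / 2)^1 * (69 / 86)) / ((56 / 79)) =8817005 / 1358112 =6.49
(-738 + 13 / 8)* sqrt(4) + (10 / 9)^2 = -476771 / 324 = -1471.52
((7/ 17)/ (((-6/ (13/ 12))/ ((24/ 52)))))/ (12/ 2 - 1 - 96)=1/ 2652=0.00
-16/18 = -0.89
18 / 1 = 18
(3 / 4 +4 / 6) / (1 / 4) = 17 / 3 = 5.67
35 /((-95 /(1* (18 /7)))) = -18 /19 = -0.95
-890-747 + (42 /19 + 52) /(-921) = -1637.06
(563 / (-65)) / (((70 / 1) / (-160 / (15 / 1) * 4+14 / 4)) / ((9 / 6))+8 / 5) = -26461 / 1248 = -21.20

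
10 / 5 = 2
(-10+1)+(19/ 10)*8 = 31/ 5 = 6.20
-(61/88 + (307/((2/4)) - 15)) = -52773/88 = -599.69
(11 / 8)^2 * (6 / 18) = 121 / 192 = 0.63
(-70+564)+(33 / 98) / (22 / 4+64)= 3364667 / 6811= 494.00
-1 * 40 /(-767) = 0.05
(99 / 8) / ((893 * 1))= 99 / 7144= 0.01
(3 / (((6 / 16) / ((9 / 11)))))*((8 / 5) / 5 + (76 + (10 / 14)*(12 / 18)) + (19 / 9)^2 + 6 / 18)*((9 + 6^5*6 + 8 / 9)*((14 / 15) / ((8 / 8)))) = 7771456393568 / 334125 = 23259128.75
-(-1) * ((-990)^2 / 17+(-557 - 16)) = 57079.94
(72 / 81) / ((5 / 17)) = 136 / 45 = 3.02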